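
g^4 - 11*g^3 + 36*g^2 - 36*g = g*(g - 6)*(g - 3)*(g - 2)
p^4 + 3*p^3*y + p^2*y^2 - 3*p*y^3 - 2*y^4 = (p - y)*(p + y)^2*(p + 2*y)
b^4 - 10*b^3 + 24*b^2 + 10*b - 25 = (b - 5)^2*(b - 1)*(b + 1)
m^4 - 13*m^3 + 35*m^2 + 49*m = m*(m - 7)^2*(m + 1)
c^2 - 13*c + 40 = (c - 8)*(c - 5)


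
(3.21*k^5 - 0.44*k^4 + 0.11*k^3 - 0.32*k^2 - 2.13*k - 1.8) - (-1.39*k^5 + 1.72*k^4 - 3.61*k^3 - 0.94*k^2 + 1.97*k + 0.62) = 4.6*k^5 - 2.16*k^4 + 3.72*k^3 + 0.62*k^2 - 4.1*k - 2.42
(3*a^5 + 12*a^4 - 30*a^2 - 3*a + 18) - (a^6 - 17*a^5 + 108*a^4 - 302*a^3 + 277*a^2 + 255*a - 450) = -a^6 + 20*a^5 - 96*a^4 + 302*a^3 - 307*a^2 - 258*a + 468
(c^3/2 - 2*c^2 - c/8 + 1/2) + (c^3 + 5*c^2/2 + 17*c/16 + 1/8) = 3*c^3/2 + c^2/2 + 15*c/16 + 5/8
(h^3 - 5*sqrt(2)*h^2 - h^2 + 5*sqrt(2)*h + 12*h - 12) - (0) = h^3 - 5*sqrt(2)*h^2 - h^2 + 5*sqrt(2)*h + 12*h - 12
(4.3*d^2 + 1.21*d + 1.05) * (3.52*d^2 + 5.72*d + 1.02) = 15.136*d^4 + 28.8552*d^3 + 15.0032*d^2 + 7.2402*d + 1.071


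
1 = 1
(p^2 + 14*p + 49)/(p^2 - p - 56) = (p + 7)/(p - 8)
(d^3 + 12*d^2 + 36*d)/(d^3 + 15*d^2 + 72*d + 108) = d/(d + 3)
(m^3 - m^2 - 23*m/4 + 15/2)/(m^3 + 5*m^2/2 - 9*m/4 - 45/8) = 2*(m - 2)/(2*m + 3)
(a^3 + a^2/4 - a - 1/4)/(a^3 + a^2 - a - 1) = (a + 1/4)/(a + 1)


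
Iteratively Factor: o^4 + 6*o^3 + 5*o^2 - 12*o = (o)*(o^3 + 6*o^2 + 5*o - 12) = o*(o + 3)*(o^2 + 3*o - 4) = o*(o - 1)*(o + 3)*(o + 4)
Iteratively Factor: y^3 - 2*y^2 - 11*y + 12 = (y - 4)*(y^2 + 2*y - 3) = (y - 4)*(y - 1)*(y + 3)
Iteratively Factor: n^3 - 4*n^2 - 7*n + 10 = (n + 2)*(n^2 - 6*n + 5) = (n - 5)*(n + 2)*(n - 1)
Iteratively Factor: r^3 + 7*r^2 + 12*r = (r + 3)*(r^2 + 4*r) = (r + 3)*(r + 4)*(r)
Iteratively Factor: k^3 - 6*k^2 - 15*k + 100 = (k - 5)*(k^2 - k - 20) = (k - 5)*(k + 4)*(k - 5)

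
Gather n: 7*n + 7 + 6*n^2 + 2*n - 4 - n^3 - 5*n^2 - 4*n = -n^3 + n^2 + 5*n + 3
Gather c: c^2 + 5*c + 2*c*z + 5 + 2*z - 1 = c^2 + c*(2*z + 5) + 2*z + 4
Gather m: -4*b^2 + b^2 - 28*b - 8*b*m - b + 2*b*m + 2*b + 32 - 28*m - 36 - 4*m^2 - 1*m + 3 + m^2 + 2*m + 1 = -3*b^2 - 27*b - 3*m^2 + m*(-6*b - 27)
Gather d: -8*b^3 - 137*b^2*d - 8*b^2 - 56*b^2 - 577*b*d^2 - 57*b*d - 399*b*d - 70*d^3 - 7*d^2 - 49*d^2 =-8*b^3 - 64*b^2 - 70*d^3 + d^2*(-577*b - 56) + d*(-137*b^2 - 456*b)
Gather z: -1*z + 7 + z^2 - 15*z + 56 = z^2 - 16*z + 63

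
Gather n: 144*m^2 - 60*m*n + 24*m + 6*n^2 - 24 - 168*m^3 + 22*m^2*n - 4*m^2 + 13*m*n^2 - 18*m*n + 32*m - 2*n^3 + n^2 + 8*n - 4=-168*m^3 + 140*m^2 + 56*m - 2*n^3 + n^2*(13*m + 7) + n*(22*m^2 - 78*m + 8) - 28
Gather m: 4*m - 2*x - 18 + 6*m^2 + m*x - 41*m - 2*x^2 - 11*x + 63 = 6*m^2 + m*(x - 37) - 2*x^2 - 13*x + 45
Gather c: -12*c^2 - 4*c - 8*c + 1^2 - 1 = -12*c^2 - 12*c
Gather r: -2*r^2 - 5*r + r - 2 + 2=-2*r^2 - 4*r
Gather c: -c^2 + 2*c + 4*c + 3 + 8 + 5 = -c^2 + 6*c + 16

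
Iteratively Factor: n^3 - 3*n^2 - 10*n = (n)*(n^2 - 3*n - 10) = n*(n - 5)*(n + 2)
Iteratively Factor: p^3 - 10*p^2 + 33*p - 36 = (p - 3)*(p^2 - 7*p + 12) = (p - 3)^2*(p - 4)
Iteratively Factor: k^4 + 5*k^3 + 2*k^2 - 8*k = (k)*(k^3 + 5*k^2 + 2*k - 8) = k*(k - 1)*(k^2 + 6*k + 8) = k*(k - 1)*(k + 2)*(k + 4)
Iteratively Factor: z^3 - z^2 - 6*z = (z - 3)*(z^2 + 2*z) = z*(z - 3)*(z + 2)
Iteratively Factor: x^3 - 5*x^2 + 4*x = (x)*(x^2 - 5*x + 4) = x*(x - 1)*(x - 4)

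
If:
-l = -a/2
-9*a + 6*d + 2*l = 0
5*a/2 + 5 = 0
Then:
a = -2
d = -8/3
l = -1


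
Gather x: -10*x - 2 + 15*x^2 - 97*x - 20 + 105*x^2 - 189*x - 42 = 120*x^2 - 296*x - 64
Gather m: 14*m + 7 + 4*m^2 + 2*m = 4*m^2 + 16*m + 7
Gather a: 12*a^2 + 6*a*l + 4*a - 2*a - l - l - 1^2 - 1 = 12*a^2 + a*(6*l + 2) - 2*l - 2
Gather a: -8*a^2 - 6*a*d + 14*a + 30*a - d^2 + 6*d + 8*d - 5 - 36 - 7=-8*a^2 + a*(44 - 6*d) - d^2 + 14*d - 48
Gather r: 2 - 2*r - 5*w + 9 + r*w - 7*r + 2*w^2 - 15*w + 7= r*(w - 9) + 2*w^2 - 20*w + 18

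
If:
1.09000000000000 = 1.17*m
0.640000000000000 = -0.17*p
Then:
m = 0.93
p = -3.76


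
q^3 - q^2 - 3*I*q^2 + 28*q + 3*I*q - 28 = (q - 1)*(q - 7*I)*(q + 4*I)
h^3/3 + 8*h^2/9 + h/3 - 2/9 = (h/3 + 1/3)*(h - 1/3)*(h + 2)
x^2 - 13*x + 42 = (x - 7)*(x - 6)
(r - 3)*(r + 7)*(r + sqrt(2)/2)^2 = r^4 + sqrt(2)*r^3 + 4*r^3 - 41*r^2/2 + 4*sqrt(2)*r^2 - 21*sqrt(2)*r + 2*r - 21/2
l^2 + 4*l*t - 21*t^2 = (l - 3*t)*(l + 7*t)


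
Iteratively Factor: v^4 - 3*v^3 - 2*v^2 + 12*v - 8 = (v - 2)*(v^3 - v^2 - 4*v + 4) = (v - 2)*(v - 1)*(v^2 - 4) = (v - 2)*(v - 1)*(v + 2)*(v - 2)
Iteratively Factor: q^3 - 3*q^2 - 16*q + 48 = (q + 4)*(q^2 - 7*q + 12) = (q - 3)*(q + 4)*(q - 4)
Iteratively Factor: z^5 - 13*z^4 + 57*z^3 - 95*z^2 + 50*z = (z - 1)*(z^4 - 12*z^3 + 45*z^2 - 50*z) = (z - 5)*(z - 1)*(z^3 - 7*z^2 + 10*z) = z*(z - 5)*(z - 1)*(z^2 - 7*z + 10) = z*(z - 5)^2*(z - 1)*(z - 2)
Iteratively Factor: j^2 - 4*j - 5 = (j - 5)*(j + 1)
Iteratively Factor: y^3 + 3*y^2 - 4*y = (y)*(y^2 + 3*y - 4) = y*(y + 4)*(y - 1)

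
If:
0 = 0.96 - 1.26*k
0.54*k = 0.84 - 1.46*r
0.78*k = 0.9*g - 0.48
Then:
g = 1.19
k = 0.76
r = 0.29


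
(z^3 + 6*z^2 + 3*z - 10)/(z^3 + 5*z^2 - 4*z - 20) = (z - 1)/(z - 2)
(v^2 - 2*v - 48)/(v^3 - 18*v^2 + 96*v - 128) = (v + 6)/(v^2 - 10*v + 16)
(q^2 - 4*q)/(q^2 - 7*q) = (q - 4)/(q - 7)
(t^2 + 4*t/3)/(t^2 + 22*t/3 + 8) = t/(t + 6)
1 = 1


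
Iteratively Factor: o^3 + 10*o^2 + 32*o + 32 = (o + 4)*(o^2 + 6*o + 8) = (o + 4)^2*(o + 2)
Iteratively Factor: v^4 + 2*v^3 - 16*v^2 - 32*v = (v + 4)*(v^3 - 2*v^2 - 8*v) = v*(v + 4)*(v^2 - 2*v - 8) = v*(v - 4)*(v + 4)*(v + 2)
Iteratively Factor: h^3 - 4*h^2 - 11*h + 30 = (h + 3)*(h^2 - 7*h + 10) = (h - 2)*(h + 3)*(h - 5)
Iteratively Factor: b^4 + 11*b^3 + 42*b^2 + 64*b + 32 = (b + 4)*(b^3 + 7*b^2 + 14*b + 8) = (b + 4)^2*(b^2 + 3*b + 2) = (b + 1)*(b + 4)^2*(b + 2)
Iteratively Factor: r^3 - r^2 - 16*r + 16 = (r - 4)*(r^2 + 3*r - 4) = (r - 4)*(r - 1)*(r + 4)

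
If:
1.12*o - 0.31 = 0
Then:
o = 0.28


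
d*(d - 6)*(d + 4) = d^3 - 2*d^2 - 24*d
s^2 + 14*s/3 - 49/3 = (s - 7/3)*(s + 7)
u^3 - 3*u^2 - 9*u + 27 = (u - 3)^2*(u + 3)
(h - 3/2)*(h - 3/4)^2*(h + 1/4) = h^4 - 11*h^3/4 + 33*h^2/16 - 9*h/64 - 27/128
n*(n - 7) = n^2 - 7*n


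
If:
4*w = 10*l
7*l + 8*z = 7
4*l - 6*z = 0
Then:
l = 21/37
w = 105/74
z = 14/37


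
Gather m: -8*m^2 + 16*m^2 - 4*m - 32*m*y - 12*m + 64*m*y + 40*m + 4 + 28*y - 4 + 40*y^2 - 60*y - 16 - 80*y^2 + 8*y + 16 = 8*m^2 + m*(32*y + 24) - 40*y^2 - 24*y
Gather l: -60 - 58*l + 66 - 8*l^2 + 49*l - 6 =-8*l^2 - 9*l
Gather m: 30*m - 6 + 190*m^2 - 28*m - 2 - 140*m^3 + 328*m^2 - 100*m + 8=-140*m^3 + 518*m^2 - 98*m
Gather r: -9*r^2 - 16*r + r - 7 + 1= -9*r^2 - 15*r - 6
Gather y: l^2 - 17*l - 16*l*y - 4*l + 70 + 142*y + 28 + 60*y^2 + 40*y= l^2 - 21*l + 60*y^2 + y*(182 - 16*l) + 98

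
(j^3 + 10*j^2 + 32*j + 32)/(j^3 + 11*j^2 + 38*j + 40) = (j + 4)/(j + 5)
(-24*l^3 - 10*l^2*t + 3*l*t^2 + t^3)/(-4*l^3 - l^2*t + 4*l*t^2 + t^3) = (-6*l^2 - l*t + t^2)/(-l^2 + t^2)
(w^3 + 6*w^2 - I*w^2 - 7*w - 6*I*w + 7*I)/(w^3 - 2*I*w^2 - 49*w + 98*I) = (w^2 - w*(1 + I) + I)/(w^2 - w*(7 + 2*I) + 14*I)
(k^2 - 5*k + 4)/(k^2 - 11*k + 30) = (k^2 - 5*k + 4)/(k^2 - 11*k + 30)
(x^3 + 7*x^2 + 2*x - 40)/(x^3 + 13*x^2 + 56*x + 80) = (x - 2)/(x + 4)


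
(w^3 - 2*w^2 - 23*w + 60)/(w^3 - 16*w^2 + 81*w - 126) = (w^2 + w - 20)/(w^2 - 13*w + 42)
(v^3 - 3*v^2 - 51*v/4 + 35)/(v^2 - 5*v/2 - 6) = (4*v^2 + 4*v - 35)/(2*(2*v + 3))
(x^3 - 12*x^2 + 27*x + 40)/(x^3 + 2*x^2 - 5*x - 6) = (x^2 - 13*x + 40)/(x^2 + x - 6)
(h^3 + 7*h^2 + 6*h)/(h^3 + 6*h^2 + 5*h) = (h + 6)/(h + 5)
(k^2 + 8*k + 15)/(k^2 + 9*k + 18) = (k + 5)/(k + 6)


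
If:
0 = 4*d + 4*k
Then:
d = -k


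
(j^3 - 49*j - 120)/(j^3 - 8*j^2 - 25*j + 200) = (j + 3)/(j - 5)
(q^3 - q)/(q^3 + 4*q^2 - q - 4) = q/(q + 4)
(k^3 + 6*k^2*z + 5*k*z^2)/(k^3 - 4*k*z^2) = (k^2 + 6*k*z + 5*z^2)/(k^2 - 4*z^2)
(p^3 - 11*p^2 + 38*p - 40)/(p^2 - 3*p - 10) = (p^2 - 6*p + 8)/(p + 2)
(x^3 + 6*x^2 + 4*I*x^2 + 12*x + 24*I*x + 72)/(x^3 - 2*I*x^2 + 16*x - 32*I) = (x^2 + 6*x*(1 + I) + 36*I)/(x^2 + 16)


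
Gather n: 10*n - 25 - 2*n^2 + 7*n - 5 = -2*n^2 + 17*n - 30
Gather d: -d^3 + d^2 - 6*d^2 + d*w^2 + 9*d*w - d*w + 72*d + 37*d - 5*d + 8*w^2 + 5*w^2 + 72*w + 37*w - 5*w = -d^3 - 5*d^2 + d*(w^2 + 8*w + 104) + 13*w^2 + 104*w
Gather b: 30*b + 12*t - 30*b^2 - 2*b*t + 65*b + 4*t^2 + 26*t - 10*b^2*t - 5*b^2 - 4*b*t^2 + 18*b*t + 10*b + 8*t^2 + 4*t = b^2*(-10*t - 35) + b*(-4*t^2 + 16*t + 105) + 12*t^2 + 42*t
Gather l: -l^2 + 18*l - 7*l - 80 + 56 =-l^2 + 11*l - 24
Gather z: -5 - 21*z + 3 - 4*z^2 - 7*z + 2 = -4*z^2 - 28*z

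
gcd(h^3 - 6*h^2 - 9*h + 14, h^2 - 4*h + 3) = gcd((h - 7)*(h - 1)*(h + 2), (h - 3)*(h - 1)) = h - 1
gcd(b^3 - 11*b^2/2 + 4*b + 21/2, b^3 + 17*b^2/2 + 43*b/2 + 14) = b + 1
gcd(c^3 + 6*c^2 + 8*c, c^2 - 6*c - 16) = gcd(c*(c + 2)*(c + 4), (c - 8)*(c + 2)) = c + 2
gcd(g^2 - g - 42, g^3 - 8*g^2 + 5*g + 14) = g - 7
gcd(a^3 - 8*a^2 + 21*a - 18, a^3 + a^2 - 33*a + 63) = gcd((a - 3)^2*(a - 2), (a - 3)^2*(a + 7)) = a^2 - 6*a + 9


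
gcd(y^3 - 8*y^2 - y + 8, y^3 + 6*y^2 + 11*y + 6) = y + 1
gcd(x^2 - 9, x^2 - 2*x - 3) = x - 3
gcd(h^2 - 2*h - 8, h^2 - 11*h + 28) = h - 4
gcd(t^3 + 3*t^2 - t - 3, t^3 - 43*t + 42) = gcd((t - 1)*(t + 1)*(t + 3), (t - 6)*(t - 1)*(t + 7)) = t - 1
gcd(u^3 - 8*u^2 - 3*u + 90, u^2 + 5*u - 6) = 1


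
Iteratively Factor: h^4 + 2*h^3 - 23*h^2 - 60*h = (h + 3)*(h^3 - h^2 - 20*h) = (h + 3)*(h + 4)*(h^2 - 5*h) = h*(h + 3)*(h + 4)*(h - 5)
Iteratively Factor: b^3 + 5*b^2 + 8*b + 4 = (b + 2)*(b^2 + 3*b + 2) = (b + 2)^2*(b + 1)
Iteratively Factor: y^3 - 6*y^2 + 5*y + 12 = (y - 4)*(y^2 - 2*y - 3) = (y - 4)*(y + 1)*(y - 3)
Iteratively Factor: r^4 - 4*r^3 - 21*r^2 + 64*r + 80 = (r - 4)*(r^3 - 21*r - 20) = (r - 4)*(r + 4)*(r^2 - 4*r - 5) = (r - 4)*(r + 1)*(r + 4)*(r - 5)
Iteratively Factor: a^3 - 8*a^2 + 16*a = (a - 4)*(a^2 - 4*a) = (a - 4)^2*(a)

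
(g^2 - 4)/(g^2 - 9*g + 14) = (g + 2)/(g - 7)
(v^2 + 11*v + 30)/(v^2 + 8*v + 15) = (v + 6)/(v + 3)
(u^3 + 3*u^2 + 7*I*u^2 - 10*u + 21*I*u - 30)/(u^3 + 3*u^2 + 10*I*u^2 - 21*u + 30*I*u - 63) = (u^2 + 7*I*u - 10)/(u^2 + 10*I*u - 21)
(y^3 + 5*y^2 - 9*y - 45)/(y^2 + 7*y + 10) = (y^2 - 9)/(y + 2)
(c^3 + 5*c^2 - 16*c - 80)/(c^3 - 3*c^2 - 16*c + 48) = (c + 5)/(c - 3)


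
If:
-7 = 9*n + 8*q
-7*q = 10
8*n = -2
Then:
No Solution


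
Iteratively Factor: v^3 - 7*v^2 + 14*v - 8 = (v - 2)*(v^2 - 5*v + 4) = (v - 4)*(v - 2)*(v - 1)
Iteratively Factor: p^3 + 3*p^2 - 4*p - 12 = (p + 2)*(p^2 + p - 6) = (p - 2)*(p + 2)*(p + 3)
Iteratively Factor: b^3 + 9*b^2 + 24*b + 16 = (b + 4)*(b^2 + 5*b + 4) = (b + 4)^2*(b + 1)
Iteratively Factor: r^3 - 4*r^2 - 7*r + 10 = (r - 5)*(r^2 + r - 2) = (r - 5)*(r + 2)*(r - 1)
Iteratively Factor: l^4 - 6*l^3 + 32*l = (l - 4)*(l^3 - 2*l^2 - 8*l) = (l - 4)*(l + 2)*(l^2 - 4*l) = (l - 4)^2*(l + 2)*(l)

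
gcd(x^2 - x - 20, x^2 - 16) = x + 4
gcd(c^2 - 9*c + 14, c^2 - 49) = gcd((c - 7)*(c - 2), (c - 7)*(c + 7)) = c - 7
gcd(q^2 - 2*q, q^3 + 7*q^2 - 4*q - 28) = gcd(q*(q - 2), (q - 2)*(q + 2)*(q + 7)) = q - 2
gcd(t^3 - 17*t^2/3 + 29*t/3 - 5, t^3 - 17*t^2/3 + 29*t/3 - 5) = t^3 - 17*t^2/3 + 29*t/3 - 5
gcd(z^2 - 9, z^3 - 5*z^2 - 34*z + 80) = 1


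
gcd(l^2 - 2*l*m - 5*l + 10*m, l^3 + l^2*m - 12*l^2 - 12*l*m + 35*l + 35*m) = l - 5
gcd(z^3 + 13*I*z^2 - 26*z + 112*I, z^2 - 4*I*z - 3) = 1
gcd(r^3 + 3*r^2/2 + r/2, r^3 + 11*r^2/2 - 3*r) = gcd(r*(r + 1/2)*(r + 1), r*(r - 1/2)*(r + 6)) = r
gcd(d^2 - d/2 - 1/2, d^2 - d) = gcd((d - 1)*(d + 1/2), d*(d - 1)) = d - 1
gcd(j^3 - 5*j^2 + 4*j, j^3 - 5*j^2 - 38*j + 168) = j - 4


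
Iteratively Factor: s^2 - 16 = (s - 4)*(s + 4)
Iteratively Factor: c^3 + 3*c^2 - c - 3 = (c - 1)*(c^2 + 4*c + 3) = (c - 1)*(c + 1)*(c + 3)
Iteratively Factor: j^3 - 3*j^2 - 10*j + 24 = (j - 4)*(j^2 + j - 6) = (j - 4)*(j + 3)*(j - 2)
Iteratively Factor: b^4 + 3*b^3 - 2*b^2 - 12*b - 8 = (b + 2)*(b^3 + b^2 - 4*b - 4) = (b + 2)^2*(b^2 - b - 2) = (b + 1)*(b + 2)^2*(b - 2)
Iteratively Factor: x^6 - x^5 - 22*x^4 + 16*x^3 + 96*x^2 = (x)*(x^5 - x^4 - 22*x^3 + 16*x^2 + 96*x) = x^2*(x^4 - x^3 - 22*x^2 + 16*x + 96) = x^2*(x + 4)*(x^3 - 5*x^2 - 2*x + 24) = x^2*(x - 4)*(x + 4)*(x^2 - x - 6) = x^2*(x - 4)*(x + 2)*(x + 4)*(x - 3)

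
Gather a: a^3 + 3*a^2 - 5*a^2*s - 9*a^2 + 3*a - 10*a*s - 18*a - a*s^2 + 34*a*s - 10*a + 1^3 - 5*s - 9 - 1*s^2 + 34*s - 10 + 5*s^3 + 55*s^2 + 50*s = a^3 + a^2*(-5*s - 6) + a*(-s^2 + 24*s - 25) + 5*s^3 + 54*s^2 + 79*s - 18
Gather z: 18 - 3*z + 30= 48 - 3*z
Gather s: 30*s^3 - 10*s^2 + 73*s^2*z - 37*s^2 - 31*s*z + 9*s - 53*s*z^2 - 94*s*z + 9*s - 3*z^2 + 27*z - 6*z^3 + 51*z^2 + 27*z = 30*s^3 + s^2*(73*z - 47) + s*(-53*z^2 - 125*z + 18) - 6*z^3 + 48*z^2 + 54*z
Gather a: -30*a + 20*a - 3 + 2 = -10*a - 1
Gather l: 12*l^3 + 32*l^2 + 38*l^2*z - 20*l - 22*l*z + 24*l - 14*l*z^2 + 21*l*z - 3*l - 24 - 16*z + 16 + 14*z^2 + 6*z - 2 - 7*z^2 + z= 12*l^3 + l^2*(38*z + 32) + l*(-14*z^2 - z + 1) + 7*z^2 - 9*z - 10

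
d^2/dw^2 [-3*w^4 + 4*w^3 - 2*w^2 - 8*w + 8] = -36*w^2 + 24*w - 4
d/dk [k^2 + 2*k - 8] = 2*k + 2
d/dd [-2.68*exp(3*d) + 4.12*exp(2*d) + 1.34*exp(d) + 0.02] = (-8.04*exp(2*d) + 8.24*exp(d) + 1.34)*exp(d)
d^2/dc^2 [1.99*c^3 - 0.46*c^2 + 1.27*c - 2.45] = 11.94*c - 0.92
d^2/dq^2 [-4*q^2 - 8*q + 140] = -8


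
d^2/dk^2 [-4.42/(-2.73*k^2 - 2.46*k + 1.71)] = (-65.883636*k^2 - 59.367672*k + 4.42*(5.46*k + 2.46)*(10.92*k + 4.92) + 41.267772)/(2.73*k^2 + 2.46*k - 1.71)^3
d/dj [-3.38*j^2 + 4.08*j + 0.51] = 4.08 - 6.76*j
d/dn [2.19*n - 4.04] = 2.19000000000000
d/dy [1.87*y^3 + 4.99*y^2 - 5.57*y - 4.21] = 5.61*y^2 + 9.98*y - 5.57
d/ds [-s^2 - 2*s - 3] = -2*s - 2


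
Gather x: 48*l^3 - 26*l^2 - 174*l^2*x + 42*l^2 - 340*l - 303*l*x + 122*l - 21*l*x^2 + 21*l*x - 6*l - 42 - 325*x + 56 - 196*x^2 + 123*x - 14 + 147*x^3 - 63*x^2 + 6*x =48*l^3 + 16*l^2 - 224*l + 147*x^3 + x^2*(-21*l - 259) + x*(-174*l^2 - 282*l - 196)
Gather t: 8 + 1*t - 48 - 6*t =-5*t - 40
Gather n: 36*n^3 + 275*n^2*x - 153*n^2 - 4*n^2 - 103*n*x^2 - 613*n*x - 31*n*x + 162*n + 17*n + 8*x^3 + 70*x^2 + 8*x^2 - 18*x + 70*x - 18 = 36*n^3 + n^2*(275*x - 157) + n*(-103*x^2 - 644*x + 179) + 8*x^3 + 78*x^2 + 52*x - 18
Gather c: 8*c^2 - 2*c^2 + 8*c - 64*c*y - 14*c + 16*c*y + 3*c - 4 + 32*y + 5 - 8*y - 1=6*c^2 + c*(-48*y - 3) + 24*y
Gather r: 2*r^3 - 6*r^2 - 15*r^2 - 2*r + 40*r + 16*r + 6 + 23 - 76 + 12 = 2*r^3 - 21*r^2 + 54*r - 35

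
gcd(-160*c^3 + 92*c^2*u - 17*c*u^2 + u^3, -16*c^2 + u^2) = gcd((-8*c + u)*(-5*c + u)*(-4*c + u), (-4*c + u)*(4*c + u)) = -4*c + u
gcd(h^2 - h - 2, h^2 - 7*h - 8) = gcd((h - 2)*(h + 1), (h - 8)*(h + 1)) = h + 1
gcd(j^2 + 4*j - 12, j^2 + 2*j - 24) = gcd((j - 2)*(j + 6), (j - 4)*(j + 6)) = j + 6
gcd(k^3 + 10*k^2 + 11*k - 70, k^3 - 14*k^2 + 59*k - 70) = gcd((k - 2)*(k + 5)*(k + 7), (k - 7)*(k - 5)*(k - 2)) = k - 2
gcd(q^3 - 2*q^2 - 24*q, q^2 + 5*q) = q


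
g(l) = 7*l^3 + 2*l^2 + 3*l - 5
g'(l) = 21*l^2 + 4*l + 3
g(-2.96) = -177.90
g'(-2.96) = 175.15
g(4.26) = 585.24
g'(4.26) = 401.14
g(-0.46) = -6.64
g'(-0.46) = 5.60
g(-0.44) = -6.53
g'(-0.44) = 5.31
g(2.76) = 165.69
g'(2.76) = 174.01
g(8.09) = 3856.49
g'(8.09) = 1409.77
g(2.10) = 74.95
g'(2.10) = 104.01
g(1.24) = 15.14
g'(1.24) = 40.25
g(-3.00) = -185.00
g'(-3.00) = 180.00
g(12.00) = 12415.00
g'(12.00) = 3075.00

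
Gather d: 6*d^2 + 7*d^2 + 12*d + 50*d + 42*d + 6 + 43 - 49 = 13*d^2 + 104*d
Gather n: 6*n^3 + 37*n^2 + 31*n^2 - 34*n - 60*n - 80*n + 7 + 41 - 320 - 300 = 6*n^3 + 68*n^2 - 174*n - 572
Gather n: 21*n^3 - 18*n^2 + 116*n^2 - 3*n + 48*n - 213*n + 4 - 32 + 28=21*n^3 + 98*n^2 - 168*n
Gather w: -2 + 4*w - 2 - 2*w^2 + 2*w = -2*w^2 + 6*w - 4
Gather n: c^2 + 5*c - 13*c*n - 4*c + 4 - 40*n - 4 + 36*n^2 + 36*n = c^2 + c + 36*n^2 + n*(-13*c - 4)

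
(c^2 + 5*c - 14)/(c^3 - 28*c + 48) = (c + 7)/(c^2 + 2*c - 24)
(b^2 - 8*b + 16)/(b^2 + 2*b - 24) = (b - 4)/(b + 6)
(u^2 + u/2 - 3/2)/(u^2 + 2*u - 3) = (u + 3/2)/(u + 3)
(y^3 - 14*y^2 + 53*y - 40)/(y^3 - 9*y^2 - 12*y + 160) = (y - 1)/(y + 4)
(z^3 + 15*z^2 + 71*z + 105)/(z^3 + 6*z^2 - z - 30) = (z + 7)/(z - 2)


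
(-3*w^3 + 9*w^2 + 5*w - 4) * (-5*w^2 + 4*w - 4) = 15*w^5 - 57*w^4 + 23*w^3 + 4*w^2 - 36*w + 16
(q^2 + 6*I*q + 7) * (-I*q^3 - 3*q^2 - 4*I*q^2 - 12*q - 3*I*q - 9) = -I*q^5 + 3*q^4 - 4*I*q^4 + 12*q^3 - 28*I*q^3 - 12*q^2 - 100*I*q^2 - 84*q - 75*I*q - 63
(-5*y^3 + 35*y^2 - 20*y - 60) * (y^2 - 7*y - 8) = -5*y^5 + 70*y^4 - 225*y^3 - 200*y^2 + 580*y + 480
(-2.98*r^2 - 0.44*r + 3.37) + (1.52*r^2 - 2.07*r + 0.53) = -1.46*r^2 - 2.51*r + 3.9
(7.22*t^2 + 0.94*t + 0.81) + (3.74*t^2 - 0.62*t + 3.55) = 10.96*t^2 + 0.32*t + 4.36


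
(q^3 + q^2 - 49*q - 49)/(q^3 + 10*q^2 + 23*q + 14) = (q - 7)/(q + 2)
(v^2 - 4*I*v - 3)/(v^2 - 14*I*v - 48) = (-v^2 + 4*I*v + 3)/(-v^2 + 14*I*v + 48)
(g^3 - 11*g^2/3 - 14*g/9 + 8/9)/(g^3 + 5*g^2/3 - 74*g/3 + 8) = (g + 2/3)/(g + 6)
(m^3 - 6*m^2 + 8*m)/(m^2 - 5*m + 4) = m*(m - 2)/(m - 1)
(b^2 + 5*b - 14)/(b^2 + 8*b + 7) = (b - 2)/(b + 1)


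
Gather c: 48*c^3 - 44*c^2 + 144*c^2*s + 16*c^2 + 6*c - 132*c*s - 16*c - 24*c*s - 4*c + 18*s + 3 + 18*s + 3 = 48*c^3 + c^2*(144*s - 28) + c*(-156*s - 14) + 36*s + 6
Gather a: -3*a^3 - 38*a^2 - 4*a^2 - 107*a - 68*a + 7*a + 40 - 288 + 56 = -3*a^3 - 42*a^2 - 168*a - 192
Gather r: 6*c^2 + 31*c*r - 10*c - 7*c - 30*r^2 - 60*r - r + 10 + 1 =6*c^2 - 17*c - 30*r^2 + r*(31*c - 61) + 11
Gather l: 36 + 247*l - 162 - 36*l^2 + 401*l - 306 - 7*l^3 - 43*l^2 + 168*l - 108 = -7*l^3 - 79*l^2 + 816*l - 540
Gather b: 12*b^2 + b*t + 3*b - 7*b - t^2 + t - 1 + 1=12*b^2 + b*(t - 4) - t^2 + t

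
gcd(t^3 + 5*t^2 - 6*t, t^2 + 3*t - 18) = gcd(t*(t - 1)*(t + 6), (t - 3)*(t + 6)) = t + 6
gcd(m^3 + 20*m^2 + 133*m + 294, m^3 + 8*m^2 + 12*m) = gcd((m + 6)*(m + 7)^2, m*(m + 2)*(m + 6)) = m + 6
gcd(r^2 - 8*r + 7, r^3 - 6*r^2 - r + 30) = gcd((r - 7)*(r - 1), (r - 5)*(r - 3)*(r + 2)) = 1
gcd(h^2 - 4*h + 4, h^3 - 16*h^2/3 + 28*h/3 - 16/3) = h^2 - 4*h + 4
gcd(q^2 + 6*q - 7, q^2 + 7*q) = q + 7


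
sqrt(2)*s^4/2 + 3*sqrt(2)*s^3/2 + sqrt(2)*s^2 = s^2*(s + 1)*(sqrt(2)*s/2 + sqrt(2))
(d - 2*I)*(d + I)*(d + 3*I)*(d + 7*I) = d^4 + 9*I*d^3 - 9*d^2 + 41*I*d - 42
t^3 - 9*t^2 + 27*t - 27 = (t - 3)^3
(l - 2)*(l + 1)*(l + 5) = l^3 + 4*l^2 - 7*l - 10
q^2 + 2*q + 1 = (q + 1)^2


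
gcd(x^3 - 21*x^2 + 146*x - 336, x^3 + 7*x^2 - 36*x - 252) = x - 6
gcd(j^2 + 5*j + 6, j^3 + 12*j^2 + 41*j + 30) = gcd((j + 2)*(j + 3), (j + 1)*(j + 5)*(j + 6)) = 1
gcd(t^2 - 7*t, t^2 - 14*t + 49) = t - 7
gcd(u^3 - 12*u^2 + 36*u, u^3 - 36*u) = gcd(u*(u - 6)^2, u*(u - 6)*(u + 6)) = u^2 - 6*u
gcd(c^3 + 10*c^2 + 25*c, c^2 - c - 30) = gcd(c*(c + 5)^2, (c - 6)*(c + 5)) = c + 5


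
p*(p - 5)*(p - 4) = p^3 - 9*p^2 + 20*p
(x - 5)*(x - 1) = x^2 - 6*x + 5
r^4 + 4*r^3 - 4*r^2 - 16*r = r*(r - 2)*(r + 2)*(r + 4)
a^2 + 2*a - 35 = (a - 5)*(a + 7)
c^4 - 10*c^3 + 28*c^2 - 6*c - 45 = (c - 5)*(c - 3)^2*(c + 1)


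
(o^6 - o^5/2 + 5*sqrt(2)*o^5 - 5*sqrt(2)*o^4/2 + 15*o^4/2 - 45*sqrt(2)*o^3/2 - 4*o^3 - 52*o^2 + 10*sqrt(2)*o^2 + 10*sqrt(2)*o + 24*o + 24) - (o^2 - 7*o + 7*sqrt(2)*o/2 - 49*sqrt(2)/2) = o^6 - o^5/2 + 5*sqrt(2)*o^5 - 5*sqrt(2)*o^4/2 + 15*o^4/2 - 45*sqrt(2)*o^3/2 - 4*o^3 - 53*o^2 + 10*sqrt(2)*o^2 + 13*sqrt(2)*o/2 + 31*o + 24 + 49*sqrt(2)/2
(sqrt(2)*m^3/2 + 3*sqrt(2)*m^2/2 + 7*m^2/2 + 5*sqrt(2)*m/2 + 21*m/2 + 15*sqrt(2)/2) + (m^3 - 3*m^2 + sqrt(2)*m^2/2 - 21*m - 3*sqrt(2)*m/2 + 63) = sqrt(2)*m^3/2 + m^3 + m^2/2 + 2*sqrt(2)*m^2 - 21*m/2 + sqrt(2)*m + 15*sqrt(2)/2 + 63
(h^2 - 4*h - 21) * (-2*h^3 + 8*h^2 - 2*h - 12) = -2*h^5 + 16*h^4 + 8*h^3 - 172*h^2 + 90*h + 252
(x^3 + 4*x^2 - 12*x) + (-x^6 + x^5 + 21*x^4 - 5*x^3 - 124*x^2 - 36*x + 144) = -x^6 + x^5 + 21*x^4 - 4*x^3 - 120*x^2 - 48*x + 144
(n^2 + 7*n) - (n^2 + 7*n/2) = 7*n/2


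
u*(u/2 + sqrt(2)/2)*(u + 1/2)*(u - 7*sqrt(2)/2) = u^4/2 - 5*sqrt(2)*u^3/4 + u^3/4 - 7*u^2/2 - 5*sqrt(2)*u^2/8 - 7*u/4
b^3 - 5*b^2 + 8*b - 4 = (b - 2)^2*(b - 1)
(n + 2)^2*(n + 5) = n^3 + 9*n^2 + 24*n + 20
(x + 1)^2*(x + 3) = x^3 + 5*x^2 + 7*x + 3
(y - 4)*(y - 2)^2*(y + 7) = y^4 - y^3 - 36*y^2 + 124*y - 112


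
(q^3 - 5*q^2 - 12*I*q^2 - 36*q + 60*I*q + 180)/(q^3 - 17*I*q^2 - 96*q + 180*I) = (q - 5)/(q - 5*I)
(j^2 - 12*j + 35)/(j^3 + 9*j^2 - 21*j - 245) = (j - 7)/(j^2 + 14*j + 49)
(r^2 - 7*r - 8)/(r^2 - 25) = (r^2 - 7*r - 8)/(r^2 - 25)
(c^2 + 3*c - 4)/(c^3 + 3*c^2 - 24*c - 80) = (c - 1)/(c^2 - c - 20)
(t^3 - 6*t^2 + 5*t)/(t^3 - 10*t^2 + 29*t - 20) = t/(t - 4)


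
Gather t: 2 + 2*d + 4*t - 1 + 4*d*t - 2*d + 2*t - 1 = t*(4*d + 6)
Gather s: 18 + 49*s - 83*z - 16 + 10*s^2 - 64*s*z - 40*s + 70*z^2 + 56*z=10*s^2 + s*(9 - 64*z) + 70*z^2 - 27*z + 2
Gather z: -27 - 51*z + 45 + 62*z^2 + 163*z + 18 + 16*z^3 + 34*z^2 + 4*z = 16*z^3 + 96*z^2 + 116*z + 36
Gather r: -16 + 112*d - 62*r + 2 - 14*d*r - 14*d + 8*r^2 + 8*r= 98*d + 8*r^2 + r*(-14*d - 54) - 14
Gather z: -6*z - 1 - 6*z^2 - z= -6*z^2 - 7*z - 1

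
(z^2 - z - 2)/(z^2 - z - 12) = (-z^2 + z + 2)/(-z^2 + z + 12)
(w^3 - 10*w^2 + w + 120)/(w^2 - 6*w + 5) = (w^2 - 5*w - 24)/(w - 1)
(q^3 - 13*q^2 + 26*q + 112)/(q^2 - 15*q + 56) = q + 2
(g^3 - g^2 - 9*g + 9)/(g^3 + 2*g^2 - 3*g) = (g - 3)/g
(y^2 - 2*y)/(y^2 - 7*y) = (y - 2)/(y - 7)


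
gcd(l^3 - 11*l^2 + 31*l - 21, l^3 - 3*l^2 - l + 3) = l^2 - 4*l + 3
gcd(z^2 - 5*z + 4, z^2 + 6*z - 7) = z - 1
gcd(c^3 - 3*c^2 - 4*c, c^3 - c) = c^2 + c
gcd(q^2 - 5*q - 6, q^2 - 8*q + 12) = q - 6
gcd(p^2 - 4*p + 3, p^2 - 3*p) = p - 3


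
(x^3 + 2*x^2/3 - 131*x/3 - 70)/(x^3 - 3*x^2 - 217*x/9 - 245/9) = 3*(x + 6)/(3*x + 7)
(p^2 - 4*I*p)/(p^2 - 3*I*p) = (p - 4*I)/(p - 3*I)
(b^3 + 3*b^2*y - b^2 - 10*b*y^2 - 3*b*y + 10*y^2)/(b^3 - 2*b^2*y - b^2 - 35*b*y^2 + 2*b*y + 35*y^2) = (-b + 2*y)/(-b + 7*y)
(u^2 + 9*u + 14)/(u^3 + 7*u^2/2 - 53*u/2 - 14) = 2*(u + 2)/(2*u^2 - 7*u - 4)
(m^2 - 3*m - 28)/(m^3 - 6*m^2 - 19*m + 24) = (m^2 - 3*m - 28)/(m^3 - 6*m^2 - 19*m + 24)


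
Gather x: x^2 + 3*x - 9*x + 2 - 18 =x^2 - 6*x - 16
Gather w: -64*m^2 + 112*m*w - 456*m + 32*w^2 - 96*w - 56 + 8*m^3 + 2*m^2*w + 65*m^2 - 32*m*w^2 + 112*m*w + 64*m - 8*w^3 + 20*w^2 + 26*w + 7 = 8*m^3 + m^2 - 392*m - 8*w^3 + w^2*(52 - 32*m) + w*(2*m^2 + 224*m - 70) - 49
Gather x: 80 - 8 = 72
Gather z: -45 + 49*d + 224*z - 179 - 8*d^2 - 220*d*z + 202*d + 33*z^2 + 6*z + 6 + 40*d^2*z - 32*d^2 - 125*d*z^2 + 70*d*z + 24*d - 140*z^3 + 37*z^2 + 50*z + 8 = -40*d^2 + 275*d - 140*z^3 + z^2*(70 - 125*d) + z*(40*d^2 - 150*d + 280) - 210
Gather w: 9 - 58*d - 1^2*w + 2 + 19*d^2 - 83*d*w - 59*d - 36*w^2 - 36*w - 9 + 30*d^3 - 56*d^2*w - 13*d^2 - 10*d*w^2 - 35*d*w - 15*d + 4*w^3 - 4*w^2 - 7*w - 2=30*d^3 + 6*d^2 - 132*d + 4*w^3 + w^2*(-10*d - 40) + w*(-56*d^2 - 118*d - 44)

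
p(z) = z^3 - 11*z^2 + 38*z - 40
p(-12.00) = -3808.00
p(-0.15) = -45.95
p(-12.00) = -3808.00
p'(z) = 3*z^2 - 22*z + 38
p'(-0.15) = 41.37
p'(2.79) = -0.03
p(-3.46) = -344.59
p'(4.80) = 1.52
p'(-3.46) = 150.03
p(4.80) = -0.45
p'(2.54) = 1.47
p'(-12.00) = 734.00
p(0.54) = -22.53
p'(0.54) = 26.99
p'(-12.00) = 734.00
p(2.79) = 2.11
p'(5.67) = 9.71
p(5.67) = 4.11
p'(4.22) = -1.41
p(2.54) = 1.94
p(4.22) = -0.38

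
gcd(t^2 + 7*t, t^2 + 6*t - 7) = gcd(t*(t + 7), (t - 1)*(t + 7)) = t + 7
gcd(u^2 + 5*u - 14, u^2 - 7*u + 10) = u - 2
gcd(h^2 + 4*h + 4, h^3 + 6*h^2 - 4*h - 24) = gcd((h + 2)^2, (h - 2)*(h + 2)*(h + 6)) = h + 2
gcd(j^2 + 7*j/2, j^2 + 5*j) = j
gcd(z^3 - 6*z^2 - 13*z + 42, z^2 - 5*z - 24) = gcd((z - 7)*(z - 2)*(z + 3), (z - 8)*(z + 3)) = z + 3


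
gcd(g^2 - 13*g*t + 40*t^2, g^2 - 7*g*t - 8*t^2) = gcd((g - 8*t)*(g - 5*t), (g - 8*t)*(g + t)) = -g + 8*t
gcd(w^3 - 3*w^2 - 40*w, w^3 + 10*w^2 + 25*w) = w^2 + 5*w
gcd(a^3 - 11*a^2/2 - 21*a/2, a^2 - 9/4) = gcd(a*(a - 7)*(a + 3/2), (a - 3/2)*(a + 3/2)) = a + 3/2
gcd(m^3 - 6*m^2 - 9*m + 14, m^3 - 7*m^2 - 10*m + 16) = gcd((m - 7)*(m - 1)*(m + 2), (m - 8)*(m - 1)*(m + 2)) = m^2 + m - 2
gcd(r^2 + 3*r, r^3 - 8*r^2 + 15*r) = r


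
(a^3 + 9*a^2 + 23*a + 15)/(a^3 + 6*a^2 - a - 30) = (a + 1)/(a - 2)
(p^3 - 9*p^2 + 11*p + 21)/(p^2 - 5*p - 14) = (p^2 - 2*p - 3)/(p + 2)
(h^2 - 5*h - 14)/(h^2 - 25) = (h^2 - 5*h - 14)/(h^2 - 25)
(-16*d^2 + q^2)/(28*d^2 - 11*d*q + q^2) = (4*d + q)/(-7*d + q)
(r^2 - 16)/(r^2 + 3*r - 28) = (r + 4)/(r + 7)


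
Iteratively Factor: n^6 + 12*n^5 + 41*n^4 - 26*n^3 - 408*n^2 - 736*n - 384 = (n + 2)*(n^5 + 10*n^4 + 21*n^3 - 68*n^2 - 272*n - 192) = (n + 2)*(n + 4)*(n^4 + 6*n^3 - 3*n^2 - 56*n - 48) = (n + 2)*(n + 4)^2*(n^3 + 2*n^2 - 11*n - 12) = (n - 3)*(n + 2)*(n + 4)^2*(n^2 + 5*n + 4) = (n - 3)*(n + 1)*(n + 2)*(n + 4)^2*(n + 4)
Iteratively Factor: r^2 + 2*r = (r + 2)*(r)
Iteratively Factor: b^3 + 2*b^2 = (b)*(b^2 + 2*b) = b*(b + 2)*(b)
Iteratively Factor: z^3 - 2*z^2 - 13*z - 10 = (z - 5)*(z^2 + 3*z + 2) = (z - 5)*(z + 1)*(z + 2)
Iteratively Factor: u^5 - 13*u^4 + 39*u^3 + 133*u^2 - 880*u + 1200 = (u - 5)*(u^4 - 8*u^3 - u^2 + 128*u - 240) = (u - 5)^2*(u^3 - 3*u^2 - 16*u + 48) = (u - 5)^2*(u - 4)*(u^2 + u - 12) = (u - 5)^2*(u - 4)*(u - 3)*(u + 4)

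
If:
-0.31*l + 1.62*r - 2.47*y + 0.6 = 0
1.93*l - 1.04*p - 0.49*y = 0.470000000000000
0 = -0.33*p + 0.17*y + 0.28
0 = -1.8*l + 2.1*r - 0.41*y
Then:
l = 1.16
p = 1.29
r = 1.16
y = 0.86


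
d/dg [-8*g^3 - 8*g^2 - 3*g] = -24*g^2 - 16*g - 3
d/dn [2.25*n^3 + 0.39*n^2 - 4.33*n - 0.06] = 6.75*n^2 + 0.78*n - 4.33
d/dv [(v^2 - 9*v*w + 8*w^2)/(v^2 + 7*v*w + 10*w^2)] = 2*w*(8*v^2 + 2*v*w - 73*w^2)/(v^4 + 14*v^3*w + 69*v^2*w^2 + 140*v*w^3 + 100*w^4)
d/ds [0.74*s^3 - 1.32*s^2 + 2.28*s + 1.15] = 2.22*s^2 - 2.64*s + 2.28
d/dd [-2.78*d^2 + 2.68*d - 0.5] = 2.68 - 5.56*d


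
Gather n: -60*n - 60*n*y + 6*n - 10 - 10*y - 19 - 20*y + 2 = n*(-60*y - 54) - 30*y - 27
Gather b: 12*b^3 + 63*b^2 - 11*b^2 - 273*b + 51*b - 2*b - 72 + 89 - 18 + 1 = 12*b^3 + 52*b^2 - 224*b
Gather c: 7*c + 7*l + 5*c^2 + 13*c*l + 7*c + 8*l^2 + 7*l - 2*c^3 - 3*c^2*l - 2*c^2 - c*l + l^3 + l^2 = -2*c^3 + c^2*(3 - 3*l) + c*(12*l + 14) + l^3 + 9*l^2 + 14*l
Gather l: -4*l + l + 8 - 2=6 - 3*l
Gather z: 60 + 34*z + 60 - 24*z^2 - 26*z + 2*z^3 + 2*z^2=2*z^3 - 22*z^2 + 8*z + 120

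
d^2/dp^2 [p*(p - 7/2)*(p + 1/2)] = 6*p - 6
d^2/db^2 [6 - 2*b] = 0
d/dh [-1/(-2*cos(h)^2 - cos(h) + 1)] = (4*cos(h) + 1)*sin(h)/(cos(h) + cos(2*h))^2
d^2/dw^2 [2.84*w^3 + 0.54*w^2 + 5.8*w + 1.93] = 17.04*w + 1.08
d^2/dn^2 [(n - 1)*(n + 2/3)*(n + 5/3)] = 6*n + 8/3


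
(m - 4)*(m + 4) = m^2 - 16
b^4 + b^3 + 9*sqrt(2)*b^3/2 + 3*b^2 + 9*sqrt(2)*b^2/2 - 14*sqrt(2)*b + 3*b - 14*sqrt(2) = (b + 1)*(b - sqrt(2))*(b + 2*sqrt(2))*(b + 7*sqrt(2)/2)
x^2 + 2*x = x*(x + 2)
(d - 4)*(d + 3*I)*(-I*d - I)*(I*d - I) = d^4 - 4*d^3 + 3*I*d^3 - d^2 - 12*I*d^2 + 4*d - 3*I*d + 12*I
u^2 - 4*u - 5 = (u - 5)*(u + 1)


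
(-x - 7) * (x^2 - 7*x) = -x^3 + 49*x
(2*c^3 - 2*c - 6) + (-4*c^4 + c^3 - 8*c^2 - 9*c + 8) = -4*c^4 + 3*c^3 - 8*c^2 - 11*c + 2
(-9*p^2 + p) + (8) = -9*p^2 + p + 8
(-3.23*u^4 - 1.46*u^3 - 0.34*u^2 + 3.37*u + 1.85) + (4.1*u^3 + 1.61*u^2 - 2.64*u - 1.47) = -3.23*u^4 + 2.64*u^3 + 1.27*u^2 + 0.73*u + 0.38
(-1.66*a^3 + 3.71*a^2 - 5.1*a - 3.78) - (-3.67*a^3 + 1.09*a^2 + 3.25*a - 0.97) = 2.01*a^3 + 2.62*a^2 - 8.35*a - 2.81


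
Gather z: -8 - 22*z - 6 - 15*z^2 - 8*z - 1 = -15*z^2 - 30*z - 15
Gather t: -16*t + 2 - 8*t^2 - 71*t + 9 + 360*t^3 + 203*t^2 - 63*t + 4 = 360*t^3 + 195*t^2 - 150*t + 15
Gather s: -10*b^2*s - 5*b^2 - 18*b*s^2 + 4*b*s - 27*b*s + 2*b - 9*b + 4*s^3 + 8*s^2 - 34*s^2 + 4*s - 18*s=-5*b^2 - 7*b + 4*s^3 + s^2*(-18*b - 26) + s*(-10*b^2 - 23*b - 14)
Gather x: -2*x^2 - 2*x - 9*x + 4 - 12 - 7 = -2*x^2 - 11*x - 15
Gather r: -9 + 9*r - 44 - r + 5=8*r - 48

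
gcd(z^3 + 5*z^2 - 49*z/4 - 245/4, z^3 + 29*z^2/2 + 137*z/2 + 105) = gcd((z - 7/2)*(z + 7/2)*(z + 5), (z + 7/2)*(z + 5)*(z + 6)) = z^2 + 17*z/2 + 35/2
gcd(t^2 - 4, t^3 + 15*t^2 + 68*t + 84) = t + 2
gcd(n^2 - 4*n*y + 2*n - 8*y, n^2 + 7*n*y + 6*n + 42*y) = 1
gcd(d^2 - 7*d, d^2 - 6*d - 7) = d - 7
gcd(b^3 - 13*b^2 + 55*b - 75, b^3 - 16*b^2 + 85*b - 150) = b^2 - 10*b + 25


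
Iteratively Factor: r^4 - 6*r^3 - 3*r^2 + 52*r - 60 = (r + 3)*(r^3 - 9*r^2 + 24*r - 20) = (r - 2)*(r + 3)*(r^2 - 7*r + 10) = (r - 2)^2*(r + 3)*(r - 5)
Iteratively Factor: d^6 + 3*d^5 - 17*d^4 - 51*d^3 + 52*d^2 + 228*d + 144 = (d - 3)*(d^5 + 6*d^4 + d^3 - 48*d^2 - 92*d - 48) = (d - 3)^2*(d^4 + 9*d^3 + 28*d^2 + 36*d + 16) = (d - 3)^2*(d + 1)*(d^3 + 8*d^2 + 20*d + 16) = (d - 3)^2*(d + 1)*(d + 4)*(d^2 + 4*d + 4) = (d - 3)^2*(d + 1)*(d + 2)*(d + 4)*(d + 2)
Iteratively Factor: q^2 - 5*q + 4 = (q - 4)*(q - 1)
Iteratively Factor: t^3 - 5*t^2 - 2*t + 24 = (t - 4)*(t^2 - t - 6) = (t - 4)*(t - 3)*(t + 2)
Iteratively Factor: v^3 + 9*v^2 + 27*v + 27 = (v + 3)*(v^2 + 6*v + 9) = (v + 3)^2*(v + 3)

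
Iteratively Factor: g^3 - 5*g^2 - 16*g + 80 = (g - 5)*(g^2 - 16) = (g - 5)*(g + 4)*(g - 4)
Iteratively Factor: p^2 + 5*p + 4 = (p + 4)*(p + 1)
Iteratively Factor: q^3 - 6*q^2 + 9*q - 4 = (q - 1)*(q^2 - 5*q + 4) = (q - 1)^2*(q - 4)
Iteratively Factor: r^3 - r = (r + 1)*(r^2 - r) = (r - 1)*(r + 1)*(r)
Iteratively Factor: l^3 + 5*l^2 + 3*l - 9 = (l + 3)*(l^2 + 2*l - 3) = (l + 3)^2*(l - 1)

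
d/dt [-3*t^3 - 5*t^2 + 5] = t*(-9*t - 10)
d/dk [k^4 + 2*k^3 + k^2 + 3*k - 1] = 4*k^3 + 6*k^2 + 2*k + 3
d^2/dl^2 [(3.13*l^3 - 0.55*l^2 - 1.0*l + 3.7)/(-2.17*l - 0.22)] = (-29.477714*l^3 - 8.965572*l^2 - 0.908952000000001*l - 35.74742)/(10.218313*l^3 + 3.107874*l^2 + 0.315084*l + 0.010648)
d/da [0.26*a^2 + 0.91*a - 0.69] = 0.52*a + 0.91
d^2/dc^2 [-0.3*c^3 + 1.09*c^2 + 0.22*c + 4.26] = 2.18 - 1.8*c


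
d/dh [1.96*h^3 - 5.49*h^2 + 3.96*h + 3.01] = 5.88*h^2 - 10.98*h + 3.96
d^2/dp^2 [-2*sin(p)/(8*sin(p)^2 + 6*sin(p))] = 4*(4*sin(p)^2 - 3*sin(p) - 8)/(4*sin(p) + 3)^3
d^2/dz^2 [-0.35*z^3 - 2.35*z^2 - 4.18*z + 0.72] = -2.1*z - 4.7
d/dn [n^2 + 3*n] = 2*n + 3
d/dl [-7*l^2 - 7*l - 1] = -14*l - 7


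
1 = 1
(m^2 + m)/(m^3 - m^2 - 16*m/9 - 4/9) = 9*m*(m + 1)/(9*m^3 - 9*m^2 - 16*m - 4)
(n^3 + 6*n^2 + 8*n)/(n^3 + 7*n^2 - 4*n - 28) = n*(n + 4)/(n^2 + 5*n - 14)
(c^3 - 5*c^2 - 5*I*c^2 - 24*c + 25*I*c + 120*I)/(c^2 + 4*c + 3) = (c^2 - c*(8 + 5*I) + 40*I)/(c + 1)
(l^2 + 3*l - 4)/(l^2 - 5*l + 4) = (l + 4)/(l - 4)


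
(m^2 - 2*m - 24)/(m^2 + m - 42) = (m + 4)/(m + 7)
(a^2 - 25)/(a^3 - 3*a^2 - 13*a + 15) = (a + 5)/(a^2 + 2*a - 3)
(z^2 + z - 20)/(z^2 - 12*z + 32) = (z + 5)/(z - 8)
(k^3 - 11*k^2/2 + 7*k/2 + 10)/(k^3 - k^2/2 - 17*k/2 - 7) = (2*k^2 - 13*k + 20)/(2*k^2 - 3*k - 14)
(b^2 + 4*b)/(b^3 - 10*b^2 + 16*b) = (b + 4)/(b^2 - 10*b + 16)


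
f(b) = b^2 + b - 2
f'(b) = 2*b + 1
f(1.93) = 3.65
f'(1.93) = 4.86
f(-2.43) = 1.47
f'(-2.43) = -3.86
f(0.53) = -1.19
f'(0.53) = 2.06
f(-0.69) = -2.21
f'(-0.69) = -0.38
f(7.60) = 63.36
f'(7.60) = 16.20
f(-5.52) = 22.95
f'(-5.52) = -10.04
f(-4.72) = 15.56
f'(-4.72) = -8.44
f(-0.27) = -2.20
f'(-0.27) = 0.46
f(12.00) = 154.00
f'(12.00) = 25.00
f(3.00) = 10.00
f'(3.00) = 7.00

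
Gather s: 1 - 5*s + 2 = 3 - 5*s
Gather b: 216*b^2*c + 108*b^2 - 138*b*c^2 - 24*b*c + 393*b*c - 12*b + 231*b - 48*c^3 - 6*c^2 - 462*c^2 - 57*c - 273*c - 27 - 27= b^2*(216*c + 108) + b*(-138*c^2 + 369*c + 219) - 48*c^3 - 468*c^2 - 330*c - 54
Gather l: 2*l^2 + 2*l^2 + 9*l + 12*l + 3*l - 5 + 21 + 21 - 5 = 4*l^2 + 24*l + 32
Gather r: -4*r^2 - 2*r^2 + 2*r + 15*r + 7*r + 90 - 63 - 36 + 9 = -6*r^2 + 24*r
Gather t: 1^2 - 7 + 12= 6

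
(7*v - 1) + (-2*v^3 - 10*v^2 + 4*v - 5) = -2*v^3 - 10*v^2 + 11*v - 6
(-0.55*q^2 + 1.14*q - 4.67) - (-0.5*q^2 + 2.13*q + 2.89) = -0.05*q^2 - 0.99*q - 7.56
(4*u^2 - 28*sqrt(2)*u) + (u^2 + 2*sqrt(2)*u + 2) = 5*u^2 - 26*sqrt(2)*u + 2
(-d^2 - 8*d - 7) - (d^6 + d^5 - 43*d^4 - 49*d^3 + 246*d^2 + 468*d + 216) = -d^6 - d^5 + 43*d^4 + 49*d^3 - 247*d^2 - 476*d - 223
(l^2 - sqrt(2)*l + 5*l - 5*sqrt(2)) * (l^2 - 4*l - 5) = l^4 - sqrt(2)*l^3 + l^3 - 25*l^2 - sqrt(2)*l^2 - 25*l + 25*sqrt(2)*l + 25*sqrt(2)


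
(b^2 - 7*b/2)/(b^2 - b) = (b - 7/2)/(b - 1)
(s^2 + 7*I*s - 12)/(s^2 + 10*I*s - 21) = (s + 4*I)/(s + 7*I)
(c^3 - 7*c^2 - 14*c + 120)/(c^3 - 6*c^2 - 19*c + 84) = (c^2 - 11*c + 30)/(c^2 - 10*c + 21)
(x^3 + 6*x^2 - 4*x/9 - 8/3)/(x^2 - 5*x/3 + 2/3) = (x^2 + 20*x/3 + 4)/(x - 1)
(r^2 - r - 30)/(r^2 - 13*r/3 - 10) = 3*(r + 5)/(3*r + 5)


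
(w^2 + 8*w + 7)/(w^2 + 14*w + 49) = (w + 1)/(w + 7)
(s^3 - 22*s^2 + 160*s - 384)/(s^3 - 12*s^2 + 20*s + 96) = (s - 8)/(s + 2)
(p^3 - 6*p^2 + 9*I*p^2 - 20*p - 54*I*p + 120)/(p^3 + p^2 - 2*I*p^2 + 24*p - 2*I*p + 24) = (p^2 + p*(-6 + 5*I) - 30*I)/(p^2 + p*(1 - 6*I) - 6*I)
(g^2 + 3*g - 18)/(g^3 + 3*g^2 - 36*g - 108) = (g - 3)/(g^2 - 3*g - 18)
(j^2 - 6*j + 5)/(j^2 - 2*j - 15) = (j - 1)/(j + 3)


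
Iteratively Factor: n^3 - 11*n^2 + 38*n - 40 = (n - 5)*(n^2 - 6*n + 8) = (n - 5)*(n - 4)*(n - 2)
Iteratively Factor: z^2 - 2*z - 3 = (z + 1)*(z - 3)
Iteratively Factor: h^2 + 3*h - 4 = (h + 4)*(h - 1)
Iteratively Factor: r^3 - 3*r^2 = (r)*(r^2 - 3*r) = r*(r - 3)*(r)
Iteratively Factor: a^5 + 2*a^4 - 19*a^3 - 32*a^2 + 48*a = (a + 4)*(a^4 - 2*a^3 - 11*a^2 + 12*a) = (a + 3)*(a + 4)*(a^3 - 5*a^2 + 4*a) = a*(a + 3)*(a + 4)*(a^2 - 5*a + 4) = a*(a - 4)*(a + 3)*(a + 4)*(a - 1)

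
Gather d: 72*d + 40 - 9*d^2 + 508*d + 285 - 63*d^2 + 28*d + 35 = -72*d^2 + 608*d + 360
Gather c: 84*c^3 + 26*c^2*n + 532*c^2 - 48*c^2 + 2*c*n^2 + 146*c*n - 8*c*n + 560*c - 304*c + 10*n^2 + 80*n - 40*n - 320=84*c^3 + c^2*(26*n + 484) + c*(2*n^2 + 138*n + 256) + 10*n^2 + 40*n - 320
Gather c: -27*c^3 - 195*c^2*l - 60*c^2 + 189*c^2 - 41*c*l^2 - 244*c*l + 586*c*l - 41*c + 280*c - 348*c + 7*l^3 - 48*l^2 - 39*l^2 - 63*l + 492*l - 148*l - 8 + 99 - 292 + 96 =-27*c^3 + c^2*(129 - 195*l) + c*(-41*l^2 + 342*l - 109) + 7*l^3 - 87*l^2 + 281*l - 105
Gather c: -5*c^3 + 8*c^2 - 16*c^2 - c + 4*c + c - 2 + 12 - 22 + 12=-5*c^3 - 8*c^2 + 4*c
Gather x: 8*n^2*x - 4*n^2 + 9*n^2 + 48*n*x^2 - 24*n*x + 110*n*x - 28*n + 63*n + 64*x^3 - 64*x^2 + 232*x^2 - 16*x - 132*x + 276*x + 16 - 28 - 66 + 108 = 5*n^2 + 35*n + 64*x^3 + x^2*(48*n + 168) + x*(8*n^2 + 86*n + 128) + 30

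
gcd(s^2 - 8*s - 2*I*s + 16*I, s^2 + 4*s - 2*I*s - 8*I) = s - 2*I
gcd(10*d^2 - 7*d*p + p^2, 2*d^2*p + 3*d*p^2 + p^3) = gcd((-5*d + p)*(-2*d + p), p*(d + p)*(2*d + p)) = 1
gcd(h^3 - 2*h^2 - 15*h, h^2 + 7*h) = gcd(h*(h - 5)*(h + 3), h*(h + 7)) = h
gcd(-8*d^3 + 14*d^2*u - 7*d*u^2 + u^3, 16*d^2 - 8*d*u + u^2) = -4*d + u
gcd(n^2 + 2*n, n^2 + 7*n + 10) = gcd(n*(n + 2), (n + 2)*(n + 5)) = n + 2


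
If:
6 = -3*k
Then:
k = -2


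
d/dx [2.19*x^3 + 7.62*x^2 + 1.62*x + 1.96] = 6.57*x^2 + 15.24*x + 1.62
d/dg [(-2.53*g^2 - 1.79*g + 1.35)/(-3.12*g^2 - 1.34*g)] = (-2.1946*g^2 + 8.424*g + 1.809)/(g^2*(9.7344*g^2 + 8.3616*g + 1.7956))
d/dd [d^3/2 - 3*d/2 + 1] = 3*d^2/2 - 3/2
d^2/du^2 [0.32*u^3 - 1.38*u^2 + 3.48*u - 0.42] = 1.92*u - 2.76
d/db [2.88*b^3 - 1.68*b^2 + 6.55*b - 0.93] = 8.64*b^2 - 3.36*b + 6.55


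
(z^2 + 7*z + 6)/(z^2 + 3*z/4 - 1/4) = 4*(z + 6)/(4*z - 1)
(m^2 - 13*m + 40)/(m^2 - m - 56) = (m - 5)/(m + 7)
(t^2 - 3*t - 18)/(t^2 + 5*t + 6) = (t - 6)/(t + 2)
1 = 1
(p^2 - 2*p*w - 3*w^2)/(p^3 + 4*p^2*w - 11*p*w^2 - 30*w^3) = (p + w)/(p^2 + 7*p*w + 10*w^2)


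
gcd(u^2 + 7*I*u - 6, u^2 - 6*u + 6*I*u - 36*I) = u + 6*I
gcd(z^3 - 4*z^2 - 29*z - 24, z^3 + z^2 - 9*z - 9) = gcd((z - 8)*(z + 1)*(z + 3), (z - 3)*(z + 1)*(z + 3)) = z^2 + 4*z + 3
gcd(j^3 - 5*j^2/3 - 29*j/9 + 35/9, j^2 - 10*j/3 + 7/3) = j^2 - 10*j/3 + 7/3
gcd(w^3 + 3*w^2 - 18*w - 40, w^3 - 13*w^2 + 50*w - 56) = w - 4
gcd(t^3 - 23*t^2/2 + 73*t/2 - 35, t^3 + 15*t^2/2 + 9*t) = 1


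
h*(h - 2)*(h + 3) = h^3 + h^2 - 6*h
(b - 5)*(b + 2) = b^2 - 3*b - 10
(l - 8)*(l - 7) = l^2 - 15*l + 56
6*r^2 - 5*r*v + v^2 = (-3*r + v)*(-2*r + v)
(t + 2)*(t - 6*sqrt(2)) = t^2 - 6*sqrt(2)*t + 2*t - 12*sqrt(2)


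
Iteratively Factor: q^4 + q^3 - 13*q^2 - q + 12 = (q + 1)*(q^3 - 13*q + 12) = (q - 1)*(q + 1)*(q^2 + q - 12) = (q - 3)*(q - 1)*(q + 1)*(q + 4)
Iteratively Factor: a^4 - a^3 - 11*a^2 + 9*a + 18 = (a - 2)*(a^3 + a^2 - 9*a - 9) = (a - 3)*(a - 2)*(a^2 + 4*a + 3) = (a - 3)*(a - 2)*(a + 1)*(a + 3)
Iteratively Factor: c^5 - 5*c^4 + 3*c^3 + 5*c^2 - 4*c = (c - 1)*(c^4 - 4*c^3 - c^2 + 4*c) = (c - 1)*(c + 1)*(c^3 - 5*c^2 + 4*c) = c*(c - 1)*(c + 1)*(c^2 - 5*c + 4) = c*(c - 1)^2*(c + 1)*(c - 4)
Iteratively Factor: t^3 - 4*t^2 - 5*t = (t - 5)*(t^2 + t) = t*(t - 5)*(t + 1)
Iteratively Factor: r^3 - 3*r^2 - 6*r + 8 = (r + 2)*(r^2 - 5*r + 4) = (r - 1)*(r + 2)*(r - 4)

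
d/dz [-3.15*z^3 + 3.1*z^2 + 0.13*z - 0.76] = -9.45*z^2 + 6.2*z + 0.13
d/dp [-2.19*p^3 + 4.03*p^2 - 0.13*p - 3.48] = -6.57*p^2 + 8.06*p - 0.13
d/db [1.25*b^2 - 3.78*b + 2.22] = 2.5*b - 3.78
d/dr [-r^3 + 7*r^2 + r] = -3*r^2 + 14*r + 1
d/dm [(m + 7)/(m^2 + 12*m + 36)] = (-m - 8)/(m^3 + 18*m^2 + 108*m + 216)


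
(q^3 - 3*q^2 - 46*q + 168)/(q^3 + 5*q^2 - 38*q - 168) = (q - 4)/(q + 4)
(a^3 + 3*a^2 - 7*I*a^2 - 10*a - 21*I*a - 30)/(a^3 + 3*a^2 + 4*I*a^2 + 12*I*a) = (a^2 - 7*I*a - 10)/(a*(a + 4*I))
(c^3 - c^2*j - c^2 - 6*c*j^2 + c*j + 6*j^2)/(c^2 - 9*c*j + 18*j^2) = (c^2 + 2*c*j - c - 2*j)/(c - 6*j)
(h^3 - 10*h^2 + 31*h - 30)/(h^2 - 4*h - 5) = (h^2 - 5*h + 6)/(h + 1)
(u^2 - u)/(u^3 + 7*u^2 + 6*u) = (u - 1)/(u^2 + 7*u + 6)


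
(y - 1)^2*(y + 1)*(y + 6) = y^4 + 5*y^3 - 7*y^2 - 5*y + 6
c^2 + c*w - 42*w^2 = (c - 6*w)*(c + 7*w)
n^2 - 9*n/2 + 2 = (n - 4)*(n - 1/2)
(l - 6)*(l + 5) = l^2 - l - 30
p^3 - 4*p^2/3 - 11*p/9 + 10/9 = (p - 5/3)*(p - 2/3)*(p + 1)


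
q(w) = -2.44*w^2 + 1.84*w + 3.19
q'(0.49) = -0.55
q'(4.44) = -19.83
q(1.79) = -1.33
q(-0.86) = -0.20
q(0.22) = 3.48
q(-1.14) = -2.08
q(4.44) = -36.74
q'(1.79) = -6.90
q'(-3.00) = 16.48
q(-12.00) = -370.25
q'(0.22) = 0.77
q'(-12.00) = 60.40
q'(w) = 1.84 - 4.88*w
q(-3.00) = -24.29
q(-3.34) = -30.18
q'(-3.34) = 18.14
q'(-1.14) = 7.40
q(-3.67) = -36.43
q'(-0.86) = 6.04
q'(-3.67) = 19.75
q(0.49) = 3.51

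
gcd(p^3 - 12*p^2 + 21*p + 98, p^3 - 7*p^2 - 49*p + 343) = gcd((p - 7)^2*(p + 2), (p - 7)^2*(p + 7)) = p^2 - 14*p + 49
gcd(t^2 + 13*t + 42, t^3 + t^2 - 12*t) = 1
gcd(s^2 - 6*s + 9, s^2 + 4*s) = 1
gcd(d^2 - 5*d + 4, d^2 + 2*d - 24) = d - 4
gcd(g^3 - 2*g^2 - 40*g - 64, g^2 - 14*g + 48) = g - 8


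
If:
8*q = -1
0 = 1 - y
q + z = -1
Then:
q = -1/8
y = 1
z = -7/8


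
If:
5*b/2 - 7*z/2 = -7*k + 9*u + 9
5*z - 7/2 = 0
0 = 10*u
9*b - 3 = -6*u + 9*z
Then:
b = 31/30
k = 19/15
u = 0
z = 7/10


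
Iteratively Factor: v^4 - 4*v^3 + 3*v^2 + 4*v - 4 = (v + 1)*(v^3 - 5*v^2 + 8*v - 4) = (v - 2)*(v + 1)*(v^2 - 3*v + 2) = (v - 2)*(v - 1)*(v + 1)*(v - 2)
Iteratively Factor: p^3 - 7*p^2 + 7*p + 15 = (p - 5)*(p^2 - 2*p - 3) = (p - 5)*(p + 1)*(p - 3)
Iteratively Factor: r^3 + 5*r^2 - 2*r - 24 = (r - 2)*(r^2 + 7*r + 12) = (r - 2)*(r + 4)*(r + 3)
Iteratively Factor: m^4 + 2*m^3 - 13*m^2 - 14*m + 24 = (m - 3)*(m^3 + 5*m^2 + 2*m - 8) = (m - 3)*(m - 1)*(m^2 + 6*m + 8) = (m - 3)*(m - 1)*(m + 2)*(m + 4)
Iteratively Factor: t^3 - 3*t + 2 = (t - 1)*(t^2 + t - 2) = (t - 1)*(t + 2)*(t - 1)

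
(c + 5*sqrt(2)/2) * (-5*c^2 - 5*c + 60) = -5*c^3 - 25*sqrt(2)*c^2/2 - 5*c^2 - 25*sqrt(2)*c/2 + 60*c + 150*sqrt(2)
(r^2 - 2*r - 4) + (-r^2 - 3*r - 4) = -5*r - 8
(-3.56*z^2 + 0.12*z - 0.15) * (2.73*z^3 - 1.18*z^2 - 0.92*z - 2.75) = -9.7188*z^5 + 4.5284*z^4 + 2.7241*z^3 + 9.8566*z^2 - 0.192*z + 0.4125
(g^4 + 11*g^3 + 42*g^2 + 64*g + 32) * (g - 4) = g^5 + 7*g^4 - 2*g^3 - 104*g^2 - 224*g - 128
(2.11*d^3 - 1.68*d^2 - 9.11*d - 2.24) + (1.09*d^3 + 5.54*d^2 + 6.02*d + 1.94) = 3.2*d^3 + 3.86*d^2 - 3.09*d - 0.3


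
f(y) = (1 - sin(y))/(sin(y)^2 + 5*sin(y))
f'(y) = (1 - sin(y))*(-2*sin(y)*cos(y) - 5*cos(y))/(sin(y)^2 + 5*sin(y))^2 - cos(y)/(sin(y)^2 + 5*sin(y)) = (cos(y) - 2/tan(y) - 5*cos(y)/sin(y)^2)/(sin(y) + 5)^2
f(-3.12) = -9.50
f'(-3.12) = 428.88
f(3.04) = 1.74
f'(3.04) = 19.30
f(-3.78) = 0.12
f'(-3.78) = 0.42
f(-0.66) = -0.60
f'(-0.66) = -0.37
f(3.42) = -0.98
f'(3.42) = 2.49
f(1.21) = 0.01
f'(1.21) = -0.07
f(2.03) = 0.02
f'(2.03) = 0.10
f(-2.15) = -0.53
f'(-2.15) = 0.12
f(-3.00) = -1.66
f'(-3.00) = 9.89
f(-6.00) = 0.49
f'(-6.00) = -2.42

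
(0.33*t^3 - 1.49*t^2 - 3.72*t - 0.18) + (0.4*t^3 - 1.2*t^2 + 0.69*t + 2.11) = 0.73*t^3 - 2.69*t^2 - 3.03*t + 1.93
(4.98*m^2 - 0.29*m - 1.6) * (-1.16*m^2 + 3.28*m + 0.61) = -5.7768*m^4 + 16.6708*m^3 + 3.9426*m^2 - 5.4249*m - 0.976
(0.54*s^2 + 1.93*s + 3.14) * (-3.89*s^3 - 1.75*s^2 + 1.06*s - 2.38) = -2.1006*s^5 - 8.4527*s^4 - 15.0197*s^3 - 4.7344*s^2 - 1.265*s - 7.4732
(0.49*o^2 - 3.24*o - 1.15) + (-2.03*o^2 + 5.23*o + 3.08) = -1.54*o^2 + 1.99*o + 1.93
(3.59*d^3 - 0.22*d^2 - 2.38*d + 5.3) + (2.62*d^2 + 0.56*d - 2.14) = 3.59*d^3 + 2.4*d^2 - 1.82*d + 3.16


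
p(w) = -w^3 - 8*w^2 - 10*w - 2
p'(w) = -3*w^2 - 16*w - 10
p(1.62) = -43.45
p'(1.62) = -43.79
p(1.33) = -31.80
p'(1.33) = -36.59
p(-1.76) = -3.73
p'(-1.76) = 8.87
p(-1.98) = -5.80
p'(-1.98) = 9.92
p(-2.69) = -13.52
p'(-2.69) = 11.33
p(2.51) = -93.31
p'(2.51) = -69.06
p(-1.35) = -0.62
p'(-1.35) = 6.13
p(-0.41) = 0.82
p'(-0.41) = -3.94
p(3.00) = -131.00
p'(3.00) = -85.00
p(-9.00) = 169.00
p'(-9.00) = -109.00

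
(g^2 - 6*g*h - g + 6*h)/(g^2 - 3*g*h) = (g^2 - 6*g*h - g + 6*h)/(g*(g - 3*h))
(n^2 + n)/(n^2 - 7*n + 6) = n*(n + 1)/(n^2 - 7*n + 6)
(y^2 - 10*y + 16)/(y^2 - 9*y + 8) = (y - 2)/(y - 1)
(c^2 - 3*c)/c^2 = (c - 3)/c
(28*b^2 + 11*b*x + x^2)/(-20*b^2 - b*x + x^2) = (7*b + x)/(-5*b + x)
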